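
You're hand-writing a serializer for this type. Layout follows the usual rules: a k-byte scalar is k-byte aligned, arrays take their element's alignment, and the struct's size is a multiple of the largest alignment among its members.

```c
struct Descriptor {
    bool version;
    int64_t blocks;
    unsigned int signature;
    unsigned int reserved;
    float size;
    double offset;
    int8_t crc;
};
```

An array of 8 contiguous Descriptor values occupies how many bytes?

384

0..1  version  (1B, 1-aligned)
1..8  -- padding (7B)
8..16  blocks  (8B, 8-aligned)
16..20  signature  (4B, 4-aligned)
20..24  reserved  (4B, 4-aligned)
24..28  size  (4B, 4-aligned)
28..32  -- padding (4B)
32..40  offset  (8B, 8-aligned)
40..41  crc  (1B, 1-aligned)
41..48  -- tail padding (7B)
sizeof = 48, alignof = 8
array of 8: 8 × 48 = 384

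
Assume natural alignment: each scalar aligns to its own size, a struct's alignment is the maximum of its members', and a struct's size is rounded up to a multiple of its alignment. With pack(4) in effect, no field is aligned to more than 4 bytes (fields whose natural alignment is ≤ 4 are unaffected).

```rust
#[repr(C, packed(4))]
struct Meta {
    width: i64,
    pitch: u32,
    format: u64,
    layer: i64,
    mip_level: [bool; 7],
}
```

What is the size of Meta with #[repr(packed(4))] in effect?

36

@0: width [8B, align 4] → 8
@8: pitch [4B, align 4] → 12
@12: format [8B, align 4] → 20
@20: layer [8B, align 4] → 28
@28: mip_level [7B, align 1] → 35
+1 tail pad (align 4)
size 36, align 4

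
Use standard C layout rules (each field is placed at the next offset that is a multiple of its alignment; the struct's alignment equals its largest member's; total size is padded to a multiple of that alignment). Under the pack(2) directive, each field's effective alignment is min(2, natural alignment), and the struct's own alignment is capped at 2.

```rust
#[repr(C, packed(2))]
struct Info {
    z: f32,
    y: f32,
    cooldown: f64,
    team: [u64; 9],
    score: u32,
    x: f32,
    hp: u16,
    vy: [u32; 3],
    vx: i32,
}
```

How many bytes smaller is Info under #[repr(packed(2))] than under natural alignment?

natural layout:
  z at 0 (size 4, align 4) → ends 4
  y at 4 (size 4, align 4) → ends 8
  cooldown at 8 (size 8, align 8) → ends 16
  team at 16 (size 72, align 8) → ends 88
  score at 88 (size 4, align 4) → ends 92
  x at 92 (size 4, align 4) → ends 96
  hp at 96 (size 2, align 2) → ends 98
  pad 2 to align 4 for vy
  vy at 100 (size 12, align 4) → ends 112
  vx at 112 (size 4, align 4) → ends 116
  tail pad 4 to reach multiple of 8
  total 120 bytes, alignment 8
packed(2) layout:
  z at 0 (size 4, align 2) → ends 4
  y at 4 (size 4, align 2) → ends 8
  cooldown at 8 (size 8, align 2) → ends 16
  team at 16 (size 72, align 2) → ends 88
  score at 88 (size 4, align 2) → ends 92
  x at 92 (size 4, align 2) → ends 96
  hp at 96 (size 2, align 2) → ends 98
  vy at 98 (size 12, align 2) → ends 110
  vx at 110 (size 4, align 2) → ends 114
  total 114 bytes, alignment 2
120 − 114 = 6

6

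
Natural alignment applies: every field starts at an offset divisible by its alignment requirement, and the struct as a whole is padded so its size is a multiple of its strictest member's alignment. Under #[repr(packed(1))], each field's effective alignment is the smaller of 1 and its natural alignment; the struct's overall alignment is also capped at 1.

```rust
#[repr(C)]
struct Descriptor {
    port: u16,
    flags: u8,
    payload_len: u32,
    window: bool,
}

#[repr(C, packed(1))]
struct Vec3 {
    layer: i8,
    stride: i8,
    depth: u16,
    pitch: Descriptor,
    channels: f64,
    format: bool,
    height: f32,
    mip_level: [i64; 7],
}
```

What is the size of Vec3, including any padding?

Descriptor: @0: port [2B, align 2] → 2; @2: flags [1B, align 1] → 3; +1 pad (align 4); @4: payload_len [4B, align 4] → 8; @8: window [1B, align 1] → 9; +3 tail pad (align 4); size 12, align 4
@0: layer [1B, align 1] → 1
@1: stride [1B, align 1] → 2
@2: depth [2B, align 1] → 4
@4: pitch [12B, align 1] → 16
@16: channels [8B, align 1] → 24
@24: format [1B, align 1] → 25
@25: height [4B, align 1] → 29
@29: mip_level [56B, align 1] → 85
size 85, align 1

85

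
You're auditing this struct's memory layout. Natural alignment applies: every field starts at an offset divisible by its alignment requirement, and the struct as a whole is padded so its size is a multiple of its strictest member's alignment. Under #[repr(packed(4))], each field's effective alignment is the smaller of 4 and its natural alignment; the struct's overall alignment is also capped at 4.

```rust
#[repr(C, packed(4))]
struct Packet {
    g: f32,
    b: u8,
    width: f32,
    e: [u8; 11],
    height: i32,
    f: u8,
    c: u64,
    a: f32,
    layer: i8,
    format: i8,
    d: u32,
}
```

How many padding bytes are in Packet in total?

0..4  g  (4B, 4-aligned)
4..5  b  (1B, 1-aligned)
5..8  -- padding (3B)
8..12  width  (4B, 4-aligned)
12..23  e  (11B, 1-aligned)
23..24  -- padding (1B)
24..28  height  (4B, 4-aligned)
28..29  f  (1B, 1-aligned)
29..32  -- padding (3B)
32..40  c  (8B, 4-aligned)
40..44  a  (4B, 4-aligned)
44..45  layer  (1B, 1-aligned)
45..46  format  (1B, 1-aligned)
46..48  -- padding (2B)
48..52  d  (4B, 4-aligned)
sizeof = 52, alignof = 4
data bytes 43, size 52 → padding 9

9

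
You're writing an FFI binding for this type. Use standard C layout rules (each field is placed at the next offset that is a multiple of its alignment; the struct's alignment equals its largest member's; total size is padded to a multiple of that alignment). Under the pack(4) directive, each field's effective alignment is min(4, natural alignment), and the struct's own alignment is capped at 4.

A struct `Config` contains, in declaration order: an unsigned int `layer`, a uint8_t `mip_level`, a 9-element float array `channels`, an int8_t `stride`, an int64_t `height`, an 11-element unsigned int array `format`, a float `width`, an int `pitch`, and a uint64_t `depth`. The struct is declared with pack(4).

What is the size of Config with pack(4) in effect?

layer at 0 (size 4, align 4) → ends 4
mip_level at 4 (size 1, align 1) → ends 5
pad 3 to align 4 for channels
channels at 8 (size 36, align 4) → ends 44
stride at 44 (size 1, align 1) → ends 45
pad 3 to align 4 for height
height at 48 (size 8, align 4) → ends 56
format at 56 (size 44, align 4) → ends 100
width at 100 (size 4, align 4) → ends 104
pitch at 104 (size 4, align 4) → ends 108
depth at 108 (size 8, align 4) → ends 116
total 116 bytes, alignment 4

116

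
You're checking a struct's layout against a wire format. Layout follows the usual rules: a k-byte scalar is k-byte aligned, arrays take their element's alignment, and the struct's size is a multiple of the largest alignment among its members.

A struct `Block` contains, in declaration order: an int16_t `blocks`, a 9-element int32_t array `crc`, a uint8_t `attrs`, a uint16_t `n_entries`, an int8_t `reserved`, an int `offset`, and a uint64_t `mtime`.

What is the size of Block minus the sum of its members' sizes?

10

blocks at 0 (size 2, align 2) → ends 2
pad 2 to align 4 for crc
crc at 4 (size 36, align 4) → ends 40
attrs at 40 (size 1, align 1) → ends 41
pad 1 to align 2 for n_entries
n_entries at 42 (size 2, align 2) → ends 44
reserved at 44 (size 1, align 1) → ends 45
pad 3 to align 4 for offset
offset at 48 (size 4, align 4) → ends 52
pad 4 to align 8 for mtime
mtime at 56 (size 8, align 8) → ends 64
total 64 bytes, alignment 8
data bytes 54, size 64 → padding 10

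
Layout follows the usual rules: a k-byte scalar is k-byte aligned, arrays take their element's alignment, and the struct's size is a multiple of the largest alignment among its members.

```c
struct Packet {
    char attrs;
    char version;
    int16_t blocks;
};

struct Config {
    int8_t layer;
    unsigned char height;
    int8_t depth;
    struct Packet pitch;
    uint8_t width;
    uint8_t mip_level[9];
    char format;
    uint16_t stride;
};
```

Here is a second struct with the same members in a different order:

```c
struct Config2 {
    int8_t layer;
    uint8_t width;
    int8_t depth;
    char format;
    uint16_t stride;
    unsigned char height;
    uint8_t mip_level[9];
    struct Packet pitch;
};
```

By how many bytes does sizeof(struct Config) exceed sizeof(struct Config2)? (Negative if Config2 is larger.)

2

Packet: @0: attrs [1B, align 1] → 1; @1: version [1B, align 1] → 2; @2: blocks [2B, align 2] → 4; size 4, align 2
@0: layer [1B, align 1] → 1
@1: height [1B, align 1] → 2
@2: depth [1B, align 1] → 3
+1 pad (align 2)
@4: pitch [4B, align 2] → 8
@8: width [1B, align 1] → 9
@9: mip_level [9B, align 1] → 18
@18: format [1B, align 1] → 19
+1 pad (align 2)
@20: stride [2B, align 2] → 22
size 22, align 2
— Config2 —
@0: layer [1B, align 1] → 1
@1: width [1B, align 1] → 2
@2: depth [1B, align 1] → 3
@3: format [1B, align 1] → 4
@4: stride [2B, align 2] → 6
@6: height [1B, align 1] → 7
@7: mip_level [9B, align 1] → 16
@16: pitch [4B, align 2] → 20
size 20, align 2
22 − 20 = 2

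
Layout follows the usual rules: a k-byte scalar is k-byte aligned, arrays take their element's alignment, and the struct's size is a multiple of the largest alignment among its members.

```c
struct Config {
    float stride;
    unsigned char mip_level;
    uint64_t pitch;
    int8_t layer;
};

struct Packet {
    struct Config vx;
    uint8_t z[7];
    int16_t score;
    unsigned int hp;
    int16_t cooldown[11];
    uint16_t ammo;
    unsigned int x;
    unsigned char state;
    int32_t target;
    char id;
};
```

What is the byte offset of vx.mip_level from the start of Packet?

4

Config: @0: stride [4B, align 4] → 4; @4: mip_level [1B, align 1] → 5; +3 pad (align 8); @8: pitch [8B, align 8] → 16; @16: layer [1B, align 1] → 17; +7 tail pad (align 8); size 24, align 8
@0: vx [24B, align 8] → 24
within Config: mip_level at 4
0 + 4 = 4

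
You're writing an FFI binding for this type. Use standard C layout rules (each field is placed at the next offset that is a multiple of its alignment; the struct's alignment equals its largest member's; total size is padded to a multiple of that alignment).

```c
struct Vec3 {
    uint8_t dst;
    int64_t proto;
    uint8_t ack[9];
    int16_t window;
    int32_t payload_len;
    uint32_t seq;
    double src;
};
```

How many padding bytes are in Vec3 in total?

@0: dst [1B, align 1] → 1
+7 pad (align 8)
@8: proto [8B, align 8] → 16
@16: ack [9B, align 1] → 25
+1 pad (align 2)
@26: window [2B, align 2] → 28
@28: payload_len [4B, align 4] → 32
@32: seq [4B, align 4] → 36
+4 pad (align 8)
@40: src [8B, align 8] → 48
size 48, align 8
data bytes 36, size 48 → padding 12

12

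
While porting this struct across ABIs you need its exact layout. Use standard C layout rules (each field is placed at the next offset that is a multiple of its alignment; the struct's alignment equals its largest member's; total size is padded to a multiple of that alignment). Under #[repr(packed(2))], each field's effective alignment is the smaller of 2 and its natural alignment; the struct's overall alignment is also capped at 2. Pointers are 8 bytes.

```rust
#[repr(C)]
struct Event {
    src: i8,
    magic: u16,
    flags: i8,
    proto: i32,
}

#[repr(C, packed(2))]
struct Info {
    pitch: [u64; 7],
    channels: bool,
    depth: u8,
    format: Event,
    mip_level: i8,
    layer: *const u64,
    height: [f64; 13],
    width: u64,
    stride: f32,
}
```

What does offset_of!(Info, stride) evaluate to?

Event: src at 0 (size 1, align 1) → ends 1; pad 1 to align 2 for magic; magic at 2 (size 2, align 2) → ends 4; flags at 4 (size 1, align 1) → ends 5; pad 3 to align 4 for proto; proto at 8 (size 4, align 4) → ends 12; total 12 bytes, alignment 4
pitch at 0 (size 56, align 2) → ends 56
channels at 56 (size 1, align 1) → ends 57
depth at 57 (size 1, align 1) → ends 58
format at 58 (size 12, align 2) → ends 70
mip_level at 70 (size 1, align 1) → ends 71
pad 1 to align 2 for layer
layer at 72 (size 8, align 2) → ends 80
height at 80 (size 104, align 2) → ends 184
width at 184 (size 8, align 2) → ends 192
stride at 192 (size 4, align 2) → ends 196

192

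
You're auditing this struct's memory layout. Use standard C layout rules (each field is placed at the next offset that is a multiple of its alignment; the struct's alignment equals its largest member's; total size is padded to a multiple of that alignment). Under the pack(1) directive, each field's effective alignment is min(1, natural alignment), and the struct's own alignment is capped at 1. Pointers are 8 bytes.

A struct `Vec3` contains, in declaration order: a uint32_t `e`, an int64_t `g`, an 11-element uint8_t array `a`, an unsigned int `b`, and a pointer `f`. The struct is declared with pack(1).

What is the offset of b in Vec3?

23

@0: e [4B, align 1] → 4
@4: g [8B, align 1] → 12
@12: a [11B, align 1] → 23
@23: b [4B, align 1] → 27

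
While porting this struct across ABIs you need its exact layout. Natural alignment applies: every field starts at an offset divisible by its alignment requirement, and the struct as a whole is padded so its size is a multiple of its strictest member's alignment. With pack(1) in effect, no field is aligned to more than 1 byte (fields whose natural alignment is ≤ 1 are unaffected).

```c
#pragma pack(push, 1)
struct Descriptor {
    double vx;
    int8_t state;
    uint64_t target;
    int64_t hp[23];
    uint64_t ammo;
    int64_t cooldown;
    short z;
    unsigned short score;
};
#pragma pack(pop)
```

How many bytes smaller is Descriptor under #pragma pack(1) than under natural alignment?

natural layout:
  vx at 0 (size 8, align 8) → ends 8
  state at 8 (size 1, align 1) → ends 9
  pad 7 to align 8 for target
  target at 16 (size 8, align 8) → ends 24
  hp at 24 (size 184, align 8) → ends 208
  ammo at 208 (size 8, align 8) → ends 216
  cooldown at 216 (size 8, align 8) → ends 224
  z at 224 (size 2, align 2) → ends 226
  score at 226 (size 2, align 2) → ends 228
  tail pad 4 to reach multiple of 8
  total 232 bytes, alignment 8
packed(1) layout:
  vx at 0 (size 8, align 1) → ends 8
  state at 8 (size 1, align 1) → ends 9
  target at 9 (size 8, align 1) → ends 17
  hp at 17 (size 184, align 1) → ends 201
  ammo at 201 (size 8, align 1) → ends 209
  cooldown at 209 (size 8, align 1) → ends 217
  z at 217 (size 2, align 1) → ends 219
  score at 219 (size 2, align 1) → ends 221
  total 221 bytes, alignment 1
232 − 221 = 11

11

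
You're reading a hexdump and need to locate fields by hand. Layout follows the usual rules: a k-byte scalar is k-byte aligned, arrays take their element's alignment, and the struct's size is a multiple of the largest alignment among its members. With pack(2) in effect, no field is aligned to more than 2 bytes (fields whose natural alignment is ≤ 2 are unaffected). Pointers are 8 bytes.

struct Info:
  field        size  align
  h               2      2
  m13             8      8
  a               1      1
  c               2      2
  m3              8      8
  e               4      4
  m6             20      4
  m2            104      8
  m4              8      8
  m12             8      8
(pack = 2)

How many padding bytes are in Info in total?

1

@0: h [2B, align 2] → 2
@2: m13 [8B, align 2] → 10
@10: a [1B, align 1] → 11
+1 pad (align 2)
@12: c [2B, align 2] → 14
@14: m3 [8B, align 2] → 22
@22: e [4B, align 2] → 26
@26: m6 [20B, align 2] → 46
@46: m2 [104B, align 2] → 150
@150: m4 [8B, align 2] → 158
@158: m12 [8B, align 2] → 166
size 166, align 2
data bytes 165, size 166 → padding 1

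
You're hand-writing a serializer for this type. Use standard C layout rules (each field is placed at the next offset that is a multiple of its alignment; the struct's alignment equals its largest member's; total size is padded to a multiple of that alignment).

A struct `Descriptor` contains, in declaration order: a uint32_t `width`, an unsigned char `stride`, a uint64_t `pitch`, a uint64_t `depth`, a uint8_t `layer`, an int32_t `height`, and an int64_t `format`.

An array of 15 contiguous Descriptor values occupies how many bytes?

600

width at 0 (size 4, align 4) → ends 4
stride at 4 (size 1, align 1) → ends 5
pad 3 to align 8 for pitch
pitch at 8 (size 8, align 8) → ends 16
depth at 16 (size 8, align 8) → ends 24
layer at 24 (size 1, align 1) → ends 25
pad 3 to align 4 for height
height at 28 (size 4, align 4) → ends 32
format at 32 (size 8, align 8) → ends 40
total 40 bytes, alignment 8
array of 15: 15 × 40 = 600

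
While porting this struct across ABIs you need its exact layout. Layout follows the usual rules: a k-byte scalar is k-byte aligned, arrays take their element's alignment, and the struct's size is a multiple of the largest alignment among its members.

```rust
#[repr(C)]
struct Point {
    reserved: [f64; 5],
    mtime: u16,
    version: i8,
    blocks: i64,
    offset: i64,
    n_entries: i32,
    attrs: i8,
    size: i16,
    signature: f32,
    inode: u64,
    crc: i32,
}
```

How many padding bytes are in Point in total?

reserved at 0 (size 40, align 8) → ends 40
mtime at 40 (size 2, align 2) → ends 42
version at 42 (size 1, align 1) → ends 43
pad 5 to align 8 for blocks
blocks at 48 (size 8, align 8) → ends 56
offset at 56 (size 8, align 8) → ends 64
n_entries at 64 (size 4, align 4) → ends 68
attrs at 68 (size 1, align 1) → ends 69
pad 1 to align 2 for size
size at 70 (size 2, align 2) → ends 72
signature at 72 (size 4, align 4) → ends 76
pad 4 to align 8 for inode
inode at 80 (size 8, align 8) → ends 88
crc at 88 (size 4, align 4) → ends 92
tail pad 4 to reach multiple of 8
total 96 bytes, alignment 8
data bytes 82, size 96 → padding 14

14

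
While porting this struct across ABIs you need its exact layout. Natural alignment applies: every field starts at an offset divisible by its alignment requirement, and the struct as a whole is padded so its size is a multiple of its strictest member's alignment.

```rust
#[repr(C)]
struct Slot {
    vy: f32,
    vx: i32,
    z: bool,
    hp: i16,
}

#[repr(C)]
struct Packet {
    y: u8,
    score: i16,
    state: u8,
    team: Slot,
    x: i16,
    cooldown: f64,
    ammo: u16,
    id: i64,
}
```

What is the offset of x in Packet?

Slot: vy at 0 (size 4, align 4) → ends 4; vx at 4 (size 4, align 4) → ends 8; z at 8 (size 1, align 1) → ends 9; pad 1 to align 2 for hp; hp at 10 (size 2, align 2) → ends 12; total 12 bytes, alignment 4
y at 0 (size 1, align 1) → ends 1
pad 1 to align 2 for score
score at 2 (size 2, align 2) → ends 4
state at 4 (size 1, align 1) → ends 5
pad 3 to align 4 for team
team at 8 (size 12, align 4) → ends 20
x at 20 (size 2, align 2) → ends 22

20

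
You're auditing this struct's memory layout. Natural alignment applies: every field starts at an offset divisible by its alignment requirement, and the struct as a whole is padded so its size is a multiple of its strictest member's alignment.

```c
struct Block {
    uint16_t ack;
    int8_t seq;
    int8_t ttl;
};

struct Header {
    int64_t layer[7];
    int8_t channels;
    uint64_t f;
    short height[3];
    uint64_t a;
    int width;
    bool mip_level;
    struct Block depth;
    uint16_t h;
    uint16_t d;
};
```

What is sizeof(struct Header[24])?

Block: @0: ack [2B, align 2] → 2; @2: seq [1B, align 1] → 3; @3: ttl [1B, align 1] → 4; size 4, align 2
@0: layer [56B, align 8] → 56
@56: channels [1B, align 1] → 57
+7 pad (align 8)
@64: f [8B, align 8] → 72
@72: height [6B, align 2] → 78
+2 pad (align 8)
@80: a [8B, align 8] → 88
@88: width [4B, align 4] → 92
@92: mip_level [1B, align 1] → 93
+1 pad (align 2)
@94: depth [4B, align 2] → 98
@98: h [2B, align 2] → 100
@100: d [2B, align 2] → 102
+2 tail pad (align 8)
size 104, align 8
array of 24: 24 × 104 = 2496

2496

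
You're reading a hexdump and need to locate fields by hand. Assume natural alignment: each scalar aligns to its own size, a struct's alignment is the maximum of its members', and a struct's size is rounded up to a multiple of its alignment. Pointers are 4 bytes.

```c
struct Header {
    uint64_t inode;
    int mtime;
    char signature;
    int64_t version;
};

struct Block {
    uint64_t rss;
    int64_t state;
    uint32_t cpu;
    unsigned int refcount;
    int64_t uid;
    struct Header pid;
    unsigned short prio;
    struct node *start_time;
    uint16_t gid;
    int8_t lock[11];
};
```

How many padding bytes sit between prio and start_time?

Header: 0..8  inode  (8B, 8-aligned); 8..12  mtime  (4B, 4-aligned); 12..13  signature  (1B, 1-aligned); 13..16  -- padding (3B); 16..24  version  (8B, 8-aligned); sizeof = 24, alignof = 8
0..8  rss  (8B, 8-aligned)
8..16  state  (8B, 8-aligned)
16..20  cpu  (4B, 4-aligned)
20..24  refcount  (4B, 4-aligned)
24..32  uid  (8B, 8-aligned)
32..56  pid  (24B, 8-aligned)
56..58  prio  (2B, 2-aligned)
58..60  -- padding (2B)
60..64  start_time  (4B, 4-aligned)

2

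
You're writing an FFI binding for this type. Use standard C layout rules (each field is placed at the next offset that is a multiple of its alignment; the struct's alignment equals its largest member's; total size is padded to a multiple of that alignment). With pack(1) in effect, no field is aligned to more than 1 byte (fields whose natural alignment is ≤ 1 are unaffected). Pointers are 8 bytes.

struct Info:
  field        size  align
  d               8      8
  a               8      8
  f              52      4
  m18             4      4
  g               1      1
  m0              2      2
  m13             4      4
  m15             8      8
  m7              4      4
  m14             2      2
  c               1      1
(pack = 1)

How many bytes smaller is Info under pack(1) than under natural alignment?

2

natural layout:
  0..8  d  (8B, 8-aligned)
  8..16  a  (8B, 8-aligned)
  16..68  f  (52B, 4-aligned)
  68..72  m18  (4B, 4-aligned)
  72..73  g  (1B, 1-aligned)
  73..74  -- padding (1B)
  74..76  m0  (2B, 2-aligned)
  76..80  m13  (4B, 4-aligned)
  80..88  m15  (8B, 8-aligned)
  88..92  m7  (4B, 4-aligned)
  92..94  m14  (2B, 2-aligned)
  94..95  c  (1B, 1-aligned)
  95..96  -- tail padding (1B)
  sizeof = 96, alignof = 8
packed(1) layout:
  0..8  d  (8B, 1-aligned)
  8..16  a  (8B, 1-aligned)
  16..68  f  (52B, 1-aligned)
  68..72  m18  (4B, 1-aligned)
  72..73  g  (1B, 1-aligned)
  73..75  m0  (2B, 1-aligned)
  75..79  m13  (4B, 1-aligned)
  79..87  m15  (8B, 1-aligned)
  87..91  m7  (4B, 1-aligned)
  91..93  m14  (2B, 1-aligned)
  93..94  c  (1B, 1-aligned)
  sizeof = 94, alignof = 1
96 − 94 = 2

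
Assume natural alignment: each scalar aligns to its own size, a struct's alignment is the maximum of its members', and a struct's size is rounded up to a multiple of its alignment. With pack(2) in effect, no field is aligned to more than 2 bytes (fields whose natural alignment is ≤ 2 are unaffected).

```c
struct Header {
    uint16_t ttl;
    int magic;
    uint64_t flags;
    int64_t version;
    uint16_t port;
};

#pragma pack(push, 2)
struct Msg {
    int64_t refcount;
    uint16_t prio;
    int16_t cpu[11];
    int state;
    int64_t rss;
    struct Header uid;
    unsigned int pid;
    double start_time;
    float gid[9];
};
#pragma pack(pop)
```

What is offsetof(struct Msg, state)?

Header: @0: ttl [2B, align 2] → 2; +2 pad (align 4); @4: magic [4B, align 4] → 8; @8: flags [8B, align 8] → 16; @16: version [8B, align 8] → 24; @24: port [2B, align 2] → 26; +6 tail pad (align 8); size 32, align 8
@0: refcount [8B, align 2] → 8
@8: prio [2B, align 2] → 10
@10: cpu [22B, align 2] → 32
@32: state [4B, align 2] → 36

32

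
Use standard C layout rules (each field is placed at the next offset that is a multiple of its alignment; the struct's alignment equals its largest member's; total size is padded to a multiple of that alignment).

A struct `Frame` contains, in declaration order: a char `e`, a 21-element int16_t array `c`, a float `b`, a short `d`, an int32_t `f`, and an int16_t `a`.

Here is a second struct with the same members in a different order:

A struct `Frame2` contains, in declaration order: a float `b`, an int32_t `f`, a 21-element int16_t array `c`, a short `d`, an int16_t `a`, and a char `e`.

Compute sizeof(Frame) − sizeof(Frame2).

0..1  e  (1B, 1-aligned)
1..2  -- padding (1B)
2..44  c  (42B, 2-aligned)
44..48  b  (4B, 4-aligned)
48..50  d  (2B, 2-aligned)
50..52  -- padding (2B)
52..56  f  (4B, 4-aligned)
56..58  a  (2B, 2-aligned)
58..60  -- tail padding (2B)
sizeof = 60, alignof = 4
— Frame2 —
0..4  b  (4B, 4-aligned)
4..8  f  (4B, 4-aligned)
8..50  c  (42B, 2-aligned)
50..52  d  (2B, 2-aligned)
52..54  a  (2B, 2-aligned)
54..55  e  (1B, 1-aligned)
55..56  -- tail padding (1B)
sizeof = 56, alignof = 4
60 − 56 = 4

4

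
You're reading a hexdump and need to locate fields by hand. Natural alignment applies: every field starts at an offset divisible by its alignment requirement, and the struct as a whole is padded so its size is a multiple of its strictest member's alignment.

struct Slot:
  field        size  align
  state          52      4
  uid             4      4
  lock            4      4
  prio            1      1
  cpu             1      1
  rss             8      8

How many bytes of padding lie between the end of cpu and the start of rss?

@0: state [52B, align 4] → 52
@52: uid [4B, align 4] → 56
@56: lock [4B, align 4] → 60
@60: prio [1B, align 1] → 61
@61: cpu [1B, align 1] → 62
+2 pad (align 8)
@64: rss [8B, align 8] → 72

2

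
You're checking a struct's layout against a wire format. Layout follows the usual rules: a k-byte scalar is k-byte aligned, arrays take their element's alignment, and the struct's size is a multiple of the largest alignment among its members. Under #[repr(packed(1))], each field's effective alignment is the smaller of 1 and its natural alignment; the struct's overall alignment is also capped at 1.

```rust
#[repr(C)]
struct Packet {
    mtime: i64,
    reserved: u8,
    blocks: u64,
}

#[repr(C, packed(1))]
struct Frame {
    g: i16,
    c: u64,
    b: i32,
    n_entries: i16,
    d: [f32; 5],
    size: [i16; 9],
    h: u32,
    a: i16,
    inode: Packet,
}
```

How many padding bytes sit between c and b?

Packet: 0..8  mtime  (8B, 8-aligned); 8..9  reserved  (1B, 1-aligned); 9..16  -- padding (7B); 16..24  blocks  (8B, 8-aligned); sizeof = 24, alignof = 8
0..2  g  (2B, 1-aligned)
2..10  c  (8B, 1-aligned)
10..14  b  (4B, 1-aligned)

0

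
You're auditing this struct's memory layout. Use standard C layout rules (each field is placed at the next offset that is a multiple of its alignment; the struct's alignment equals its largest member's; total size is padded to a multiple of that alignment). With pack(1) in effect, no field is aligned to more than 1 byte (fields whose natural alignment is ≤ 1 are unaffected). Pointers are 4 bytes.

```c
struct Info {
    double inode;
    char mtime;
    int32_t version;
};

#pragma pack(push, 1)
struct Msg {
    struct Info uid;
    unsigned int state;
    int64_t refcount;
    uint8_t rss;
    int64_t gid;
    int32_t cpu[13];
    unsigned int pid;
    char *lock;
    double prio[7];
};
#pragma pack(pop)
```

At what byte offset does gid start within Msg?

Info: @0: inode [8B, align 8] → 8; @8: mtime [1B, align 1] → 9; +3 pad (align 4); @12: version [4B, align 4] → 16; size 16, align 8
@0: uid [16B, align 1] → 16
@16: state [4B, align 1] → 20
@20: refcount [8B, align 1] → 28
@28: rss [1B, align 1] → 29
@29: gid [8B, align 1] → 37

29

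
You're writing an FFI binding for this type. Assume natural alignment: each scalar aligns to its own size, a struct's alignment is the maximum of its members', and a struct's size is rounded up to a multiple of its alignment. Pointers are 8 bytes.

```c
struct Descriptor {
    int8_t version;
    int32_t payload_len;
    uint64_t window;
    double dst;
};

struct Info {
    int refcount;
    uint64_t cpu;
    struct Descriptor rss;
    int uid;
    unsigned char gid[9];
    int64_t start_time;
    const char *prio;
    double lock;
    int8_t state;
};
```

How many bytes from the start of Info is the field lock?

72

Descriptor: 0..1  version  (1B, 1-aligned); 1..4  -- padding (3B); 4..8  payload_len  (4B, 4-aligned); 8..16  window  (8B, 8-aligned); 16..24  dst  (8B, 8-aligned); sizeof = 24, alignof = 8
0..4  refcount  (4B, 4-aligned)
4..8  -- padding (4B)
8..16  cpu  (8B, 8-aligned)
16..40  rss  (24B, 8-aligned)
40..44  uid  (4B, 4-aligned)
44..53  gid  (9B, 1-aligned)
53..56  -- padding (3B)
56..64  start_time  (8B, 8-aligned)
64..72  prio  (8B, 8-aligned)
72..80  lock  (8B, 8-aligned)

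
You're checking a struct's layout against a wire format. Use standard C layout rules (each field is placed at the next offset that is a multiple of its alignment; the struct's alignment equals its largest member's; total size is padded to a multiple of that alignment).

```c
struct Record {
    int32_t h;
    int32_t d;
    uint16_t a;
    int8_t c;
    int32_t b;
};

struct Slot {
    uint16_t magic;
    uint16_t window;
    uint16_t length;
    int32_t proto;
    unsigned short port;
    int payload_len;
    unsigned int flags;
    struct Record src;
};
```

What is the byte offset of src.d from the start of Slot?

28

Record: h at 0 (size 4, align 4) → ends 4; d at 4 (size 4, align 4) → ends 8; a at 8 (size 2, align 2) → ends 10; c at 10 (size 1, align 1) → ends 11; pad 1 to align 4 for b; b at 12 (size 4, align 4) → ends 16; total 16 bytes, alignment 4
magic at 0 (size 2, align 2) → ends 2
window at 2 (size 2, align 2) → ends 4
length at 4 (size 2, align 2) → ends 6
pad 2 to align 4 for proto
proto at 8 (size 4, align 4) → ends 12
port at 12 (size 2, align 2) → ends 14
pad 2 to align 4 for payload_len
payload_len at 16 (size 4, align 4) → ends 20
flags at 20 (size 4, align 4) → ends 24
src at 24 (size 16, align 4) → ends 40
within Record: d at 4
24 + 4 = 28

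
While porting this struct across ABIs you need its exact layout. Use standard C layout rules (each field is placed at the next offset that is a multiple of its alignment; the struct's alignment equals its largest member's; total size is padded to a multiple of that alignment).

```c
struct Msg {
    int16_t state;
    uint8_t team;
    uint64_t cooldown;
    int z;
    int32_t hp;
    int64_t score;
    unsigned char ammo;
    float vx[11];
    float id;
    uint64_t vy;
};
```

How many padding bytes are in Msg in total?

0..2  state  (2B, 2-aligned)
2..3  team  (1B, 1-aligned)
3..8  -- padding (5B)
8..16  cooldown  (8B, 8-aligned)
16..20  z  (4B, 4-aligned)
20..24  hp  (4B, 4-aligned)
24..32  score  (8B, 8-aligned)
32..33  ammo  (1B, 1-aligned)
33..36  -- padding (3B)
36..80  vx  (44B, 4-aligned)
80..84  id  (4B, 4-aligned)
84..88  -- padding (4B)
88..96  vy  (8B, 8-aligned)
sizeof = 96, alignof = 8
data bytes 84, size 96 → padding 12

12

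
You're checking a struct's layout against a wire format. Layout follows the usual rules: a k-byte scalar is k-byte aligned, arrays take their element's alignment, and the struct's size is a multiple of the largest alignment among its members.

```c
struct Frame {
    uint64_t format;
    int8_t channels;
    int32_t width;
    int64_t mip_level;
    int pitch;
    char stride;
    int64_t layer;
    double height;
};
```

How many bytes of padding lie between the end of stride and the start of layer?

0..8  format  (8B, 8-aligned)
8..9  channels  (1B, 1-aligned)
9..12  -- padding (3B)
12..16  width  (4B, 4-aligned)
16..24  mip_level  (8B, 8-aligned)
24..28  pitch  (4B, 4-aligned)
28..29  stride  (1B, 1-aligned)
29..32  -- padding (3B)
32..40  layer  (8B, 8-aligned)

3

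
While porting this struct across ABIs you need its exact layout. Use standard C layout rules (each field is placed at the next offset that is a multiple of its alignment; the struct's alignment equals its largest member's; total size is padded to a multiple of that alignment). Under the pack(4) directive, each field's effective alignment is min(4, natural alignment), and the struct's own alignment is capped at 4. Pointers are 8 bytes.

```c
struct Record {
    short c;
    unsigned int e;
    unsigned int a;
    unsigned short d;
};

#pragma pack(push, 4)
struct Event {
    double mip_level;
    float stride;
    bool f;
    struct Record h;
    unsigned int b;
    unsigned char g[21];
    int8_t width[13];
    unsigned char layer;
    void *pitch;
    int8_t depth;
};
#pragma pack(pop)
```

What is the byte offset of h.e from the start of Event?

Record: c at 0 (size 2, align 2) → ends 2; pad 2 to align 4 for e; e at 4 (size 4, align 4) → ends 8; a at 8 (size 4, align 4) → ends 12; d at 12 (size 2, align 2) → ends 14; tail pad 2 to reach multiple of 4; total 16 bytes, alignment 4
mip_level at 0 (size 8, align 4) → ends 8
stride at 8 (size 4, align 4) → ends 12
f at 12 (size 1, align 1) → ends 13
pad 3 to align 4 for h
h at 16 (size 16, align 4) → ends 32
within Record: e at 4
16 + 4 = 20

20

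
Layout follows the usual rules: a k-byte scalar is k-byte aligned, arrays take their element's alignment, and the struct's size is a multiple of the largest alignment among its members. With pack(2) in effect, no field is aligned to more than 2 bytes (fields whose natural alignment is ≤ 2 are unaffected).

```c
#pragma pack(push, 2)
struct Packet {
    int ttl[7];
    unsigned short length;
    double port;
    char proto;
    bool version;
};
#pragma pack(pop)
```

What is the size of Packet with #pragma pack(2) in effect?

40

@0: ttl [28B, align 2] → 28
@28: length [2B, align 2] → 30
@30: port [8B, align 2] → 38
@38: proto [1B, align 1] → 39
@39: version [1B, align 1] → 40
size 40, align 2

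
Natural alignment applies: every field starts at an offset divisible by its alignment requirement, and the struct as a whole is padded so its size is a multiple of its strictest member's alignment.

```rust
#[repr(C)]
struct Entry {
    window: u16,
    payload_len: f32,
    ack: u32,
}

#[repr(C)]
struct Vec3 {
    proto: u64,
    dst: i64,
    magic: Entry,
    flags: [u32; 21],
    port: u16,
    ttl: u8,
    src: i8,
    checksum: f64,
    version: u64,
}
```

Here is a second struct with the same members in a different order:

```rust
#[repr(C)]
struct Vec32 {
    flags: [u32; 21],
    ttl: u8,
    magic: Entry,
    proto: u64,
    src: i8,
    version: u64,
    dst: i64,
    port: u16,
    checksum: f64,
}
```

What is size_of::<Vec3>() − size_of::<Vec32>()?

Entry: 0..2  window  (2B, 2-aligned); 2..4  -- padding (2B); 4..8  payload_len  (4B, 4-aligned); 8..12  ack  (4B, 4-aligned); sizeof = 12, alignof = 4
0..8  proto  (8B, 8-aligned)
8..16  dst  (8B, 8-aligned)
16..28  magic  (12B, 4-aligned)
28..112  flags  (84B, 4-aligned)
112..114  port  (2B, 2-aligned)
114..115  ttl  (1B, 1-aligned)
115..116  src  (1B, 1-aligned)
116..120  -- padding (4B)
120..128  checksum  (8B, 8-aligned)
128..136  version  (8B, 8-aligned)
sizeof = 136, alignof = 8
— Vec32 —
0..84  flags  (84B, 4-aligned)
84..85  ttl  (1B, 1-aligned)
85..88  -- padding (3B)
88..100  magic  (12B, 4-aligned)
100..104  -- padding (4B)
104..112  proto  (8B, 8-aligned)
112..113  src  (1B, 1-aligned)
113..120  -- padding (7B)
120..128  version  (8B, 8-aligned)
128..136  dst  (8B, 8-aligned)
136..138  port  (2B, 2-aligned)
138..144  -- padding (6B)
144..152  checksum  (8B, 8-aligned)
sizeof = 152, alignof = 8
136 − 152 = -16

-16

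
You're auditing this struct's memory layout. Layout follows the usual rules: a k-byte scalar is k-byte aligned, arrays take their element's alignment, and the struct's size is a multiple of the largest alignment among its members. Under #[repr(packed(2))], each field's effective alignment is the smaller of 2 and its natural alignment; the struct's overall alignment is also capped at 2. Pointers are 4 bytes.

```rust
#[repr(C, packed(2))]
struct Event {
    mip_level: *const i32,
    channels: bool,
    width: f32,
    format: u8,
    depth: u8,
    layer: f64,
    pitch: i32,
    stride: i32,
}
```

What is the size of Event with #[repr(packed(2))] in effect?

28

0..4  mip_level  (4B, 2-aligned)
4..5  channels  (1B, 1-aligned)
5..6  -- padding (1B)
6..10  width  (4B, 2-aligned)
10..11  format  (1B, 1-aligned)
11..12  depth  (1B, 1-aligned)
12..20  layer  (8B, 2-aligned)
20..24  pitch  (4B, 2-aligned)
24..28  stride  (4B, 2-aligned)
sizeof = 28, alignof = 2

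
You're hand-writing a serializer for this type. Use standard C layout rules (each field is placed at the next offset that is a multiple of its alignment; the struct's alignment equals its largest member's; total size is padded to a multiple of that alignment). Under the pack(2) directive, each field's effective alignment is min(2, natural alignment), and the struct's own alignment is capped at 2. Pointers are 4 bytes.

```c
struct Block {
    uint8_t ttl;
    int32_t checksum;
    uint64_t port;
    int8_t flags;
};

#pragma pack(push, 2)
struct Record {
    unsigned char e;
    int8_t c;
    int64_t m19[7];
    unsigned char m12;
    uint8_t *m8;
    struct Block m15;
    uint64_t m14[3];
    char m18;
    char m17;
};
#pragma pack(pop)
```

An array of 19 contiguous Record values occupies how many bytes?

2166

Block: 0..1  ttl  (1B, 1-aligned); 1..4  -- padding (3B); 4..8  checksum  (4B, 4-aligned); 8..16  port  (8B, 8-aligned); 16..17  flags  (1B, 1-aligned); 17..24  -- tail padding (7B); sizeof = 24, alignof = 8
0..1  e  (1B, 1-aligned)
1..2  c  (1B, 1-aligned)
2..58  m19  (56B, 2-aligned)
58..59  m12  (1B, 1-aligned)
59..60  -- padding (1B)
60..64  m8  (4B, 2-aligned)
64..88  m15  (24B, 2-aligned)
88..112  m14  (24B, 2-aligned)
112..113  m18  (1B, 1-aligned)
113..114  m17  (1B, 1-aligned)
sizeof = 114, alignof = 2
array of 19: 19 × 114 = 2166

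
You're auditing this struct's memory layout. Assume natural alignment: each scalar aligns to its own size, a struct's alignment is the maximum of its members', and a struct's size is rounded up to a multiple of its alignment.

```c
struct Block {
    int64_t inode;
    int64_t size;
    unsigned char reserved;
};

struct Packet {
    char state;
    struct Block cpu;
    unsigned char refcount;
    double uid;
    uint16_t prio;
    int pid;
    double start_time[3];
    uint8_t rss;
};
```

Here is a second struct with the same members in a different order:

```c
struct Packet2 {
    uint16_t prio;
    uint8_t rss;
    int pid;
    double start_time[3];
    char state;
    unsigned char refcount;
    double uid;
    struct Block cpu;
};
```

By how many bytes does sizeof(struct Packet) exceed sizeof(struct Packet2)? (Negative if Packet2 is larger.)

Block: @0: inode [8B, align 8] → 8; @8: size [8B, align 8] → 16; @16: reserved [1B, align 1] → 17; +7 tail pad (align 8); size 24, align 8
@0: state [1B, align 1] → 1
+7 pad (align 8)
@8: cpu [24B, align 8] → 32
@32: refcount [1B, align 1] → 33
+7 pad (align 8)
@40: uid [8B, align 8] → 48
@48: prio [2B, align 2] → 50
+2 pad (align 4)
@52: pid [4B, align 4] → 56
@56: start_time [24B, align 8] → 80
@80: rss [1B, align 1] → 81
+7 tail pad (align 8)
size 88, align 8
— Packet2 —
@0: prio [2B, align 2] → 2
@2: rss [1B, align 1] → 3
+1 pad (align 4)
@4: pid [4B, align 4] → 8
@8: start_time [24B, align 8] → 32
@32: state [1B, align 1] → 33
@33: refcount [1B, align 1] → 34
+6 pad (align 8)
@40: uid [8B, align 8] → 48
@48: cpu [24B, align 8] → 72
size 72, align 8
88 − 72 = 16

16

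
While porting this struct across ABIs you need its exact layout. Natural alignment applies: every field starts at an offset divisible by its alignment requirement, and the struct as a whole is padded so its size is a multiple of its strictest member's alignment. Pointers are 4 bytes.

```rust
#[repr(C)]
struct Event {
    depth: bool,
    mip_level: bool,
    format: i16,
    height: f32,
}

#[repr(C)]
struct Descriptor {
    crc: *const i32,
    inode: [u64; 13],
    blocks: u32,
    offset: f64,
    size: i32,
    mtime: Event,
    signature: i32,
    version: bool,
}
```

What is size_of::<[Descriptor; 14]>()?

Event: depth at 0 (size 1, align 1) → ends 1; mip_level at 1 (size 1, align 1) → ends 2; format at 2 (size 2, align 2) → ends 4; height at 4 (size 4, align 4) → ends 8; total 8 bytes, alignment 4
crc at 0 (size 4, align 4) → ends 4
pad 4 to align 8 for inode
inode at 8 (size 104, align 8) → ends 112
blocks at 112 (size 4, align 4) → ends 116
pad 4 to align 8 for offset
offset at 120 (size 8, align 8) → ends 128
size at 128 (size 4, align 4) → ends 132
mtime at 132 (size 8, align 4) → ends 140
signature at 140 (size 4, align 4) → ends 144
version at 144 (size 1, align 1) → ends 145
tail pad 7 to reach multiple of 8
total 152 bytes, alignment 8
array of 14: 14 × 152 = 2128

2128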